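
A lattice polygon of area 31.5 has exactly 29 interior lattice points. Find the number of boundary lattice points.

7

Pick's theorem gives A = I + B/2 − 1, so B = 2(A − I + 1) = 2(31.5 − 29 + 1) = 7.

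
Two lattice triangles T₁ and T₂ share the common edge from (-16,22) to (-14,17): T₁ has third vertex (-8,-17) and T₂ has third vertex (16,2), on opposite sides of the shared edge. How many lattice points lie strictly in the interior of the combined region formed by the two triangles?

The union is the simple quadrilateral with vertices (-16,22), (-8,-17), (-14,17), (16,2) in order.
By the shoelace formula, twice the signed area is |[(-16)·(-17) − (-8)·22] + [(-8)·17 − (-14)·(-17)] + [(-14)·2 − 16·17] + [16·22 − (-16)·2]| = 158, so the area is 79.
Along each edge there are gcd(|Δx|,|Δy|)+1 lattice points, so counting each shared vertex once the boundary has gcd(8,39) + gcd(6,34) + gcd(30,15) + gcd(32,20) = 1+2+15+4 = 22.
By Pick's theorem I = A − B/2 + 1 = 79 − 22/2 + 1 = 69.

69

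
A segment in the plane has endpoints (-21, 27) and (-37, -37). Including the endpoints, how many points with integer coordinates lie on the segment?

The number of lattice points on a segment between lattice points is gcd(|Δx|,|Δy|) + 1 = gcd(16,64) + 1 = 16 + 1 = 17.

17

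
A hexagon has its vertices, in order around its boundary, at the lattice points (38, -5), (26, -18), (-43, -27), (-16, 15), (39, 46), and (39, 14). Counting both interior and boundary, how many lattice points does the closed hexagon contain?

3223

By the shoelace formula, twice the signed area is |[38·(-18) − 26·(-5)] + [26·(-27) − (-43)·(-18)] + [(-43)·15 − (-16)·(-27)] + [(-16)·46 − 39·15] + [39·14 − 39·46] + [39·(-5) − 38·14]| = 6403, so the area is 3201.5.
Along each edge there are gcd(|Δx|,|Δy|)+1 lattice points, so counting each shared vertex once the boundary has gcd(12,13) + gcd(69,9) + gcd(27,42) + gcd(55,31) + gcd(0,32) + gcd(1,19) = 1+3+3+1+32+1 = 41.
Pick's theorem gives I = A − B/2 + 1 = 3201.5 − 41/2 + 1 = 3182, so the closed region contains I + B = 3182 + 41 = 3223 lattice points.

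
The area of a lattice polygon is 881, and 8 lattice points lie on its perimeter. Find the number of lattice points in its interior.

878

From Pick's theorem, I = A − B/2 + 1 = 881 − 8/2 + 1 = 878.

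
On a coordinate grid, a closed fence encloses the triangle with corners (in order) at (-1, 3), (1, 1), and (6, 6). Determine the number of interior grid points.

7

Using the shoelace formula, 2A = |((-1)·1 − 1·3) + (1·6 − 6·1) + (6·3 − (-1)·6)| = 20, so the area is 10.
The number of boundary lattice points is Σ gcd(|Δx|,|Δy|) = gcd(2,2) + gcd(5,5) + gcd(7,3) = 2+5+1 = 8.
By Pick's theorem A = I + B/2 − 1, so I = 10 − 8/2 + 1 = 7.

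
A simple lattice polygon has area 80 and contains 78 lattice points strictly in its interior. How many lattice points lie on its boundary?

Pick's theorem gives A = I + B/2 − 1, so B = 2(A − I + 1) = 2(80 − 78 + 1) = 6.

6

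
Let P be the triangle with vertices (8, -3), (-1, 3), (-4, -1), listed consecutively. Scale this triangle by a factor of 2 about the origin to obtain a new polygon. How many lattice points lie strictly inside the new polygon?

103

By the shoelace formula, twice the signed area is |(8·3 − (-1)·(-3)) + ((-1)·(-1) − (-4)·3) + ((-4)·(-3) − 8·(-1))| = 54, so the area is 27.
The number of boundary lattice points is Σ gcd(|Δx|,|Δy|) = gcd(9,6) + gcd(3,4) + gcd(12,2) = 3+1+2 = 6.
Scaling by 2 multiplies the area by 2² = 4 (so the new area is 108) and multiplies the boundary lattice-point count by 2, giving 12.
By Pick's theorem, the interior count of the dilated polygon is 108 − 12/2 + 1 = 103.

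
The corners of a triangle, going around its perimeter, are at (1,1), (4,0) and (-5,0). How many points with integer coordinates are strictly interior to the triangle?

0

The shoelace formula gives twice the area as |(1·0 − 4·1) + (4·0 − (-5)·0) + ((-5)·1 − 1·0)| = 9, so the area is 9/2.
The number of boundary lattice points is Σ gcd(|Δx|,|Δy|) = gcd(3,1) + gcd(9,0) + gcd(6,1) = 1+9+1 = 11.
Pick's theorem gives I = A − B/2 + 1 = 9/2 − 11/2 + 1 = 0.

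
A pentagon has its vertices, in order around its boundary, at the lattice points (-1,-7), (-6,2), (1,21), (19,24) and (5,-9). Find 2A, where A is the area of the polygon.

882

The shoelace formula gives twice the area as |[(-1)·2 − (-6)·(-7)] + [(-6)·21 − 1·2] + [1·24 − 19·21] + [19·(-9) − 5·24] + [5·(-7) − (-1)·(-9)]| = 882, so the area is 441.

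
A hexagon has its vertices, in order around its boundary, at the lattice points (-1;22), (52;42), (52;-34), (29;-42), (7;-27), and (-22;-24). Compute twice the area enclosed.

8095

By the shoelace formula, twice the signed area is |((-1)·42 − 52·22) + (52·(-34) − 52·42) + (52·(-42) − 29·(-34)) + (29·(-27) − 7·(-42)) + (7·(-24) − (-22)·(-27)) + ((-22)·22 − (-1)·(-24))| = 8095, so the area is 8095/2.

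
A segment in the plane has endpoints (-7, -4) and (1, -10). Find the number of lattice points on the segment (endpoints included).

3

The number of lattice points on a segment between lattice points is gcd(|Δx|,|Δy|) + 1 = gcd(8,6) + 1 = 2 + 1 = 3.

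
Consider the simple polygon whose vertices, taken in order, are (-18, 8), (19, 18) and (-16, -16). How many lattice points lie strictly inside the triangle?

The shoelace formula gives twice the area as |((-18)·18 − 19·8) + (19·(-16) − (-16)·18) + ((-16)·8 − (-18)·(-16))| = 908, so the area is 454.
Summing gcd(|Δx|,|Δy|) over the edges gives the boundary count: gcd(37,10) + gcd(35,34) + gcd(2,24) = 1+1+2 = 4.
By Pick's theorem A = I + B/2 − 1, so I = 454 − 4/2 + 1 = 453.

453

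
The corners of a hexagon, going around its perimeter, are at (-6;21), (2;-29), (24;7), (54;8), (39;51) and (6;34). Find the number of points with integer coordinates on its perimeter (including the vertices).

The number of boundary lattice points is Σ gcd(|Δx|,|Δy|) = gcd(8,50) + gcd(22,36) + gcd(30,1) + gcd(15,43) + gcd(33,17) + gcd(12,13) = 2+2+1+1+1+1 = 8.

8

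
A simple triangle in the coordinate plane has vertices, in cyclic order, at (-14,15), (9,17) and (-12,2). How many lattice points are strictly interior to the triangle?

The shoelace formula gives twice the area as |((-14)·17 − 9·15) + (9·2 − (-12)·17) + ((-12)·15 − (-14)·2)| = 303, so the area is 303/2.
Along each edge there are gcd(|Δx|,|Δy|)+1 lattice points, so counting each shared vertex once the boundary has gcd(23,2) + gcd(21,15) + gcd(2,13) = 1+3+1 = 5.
Pick's theorem gives I = A − B/2 + 1 = 303/2 − 5/2 + 1 = 150.

150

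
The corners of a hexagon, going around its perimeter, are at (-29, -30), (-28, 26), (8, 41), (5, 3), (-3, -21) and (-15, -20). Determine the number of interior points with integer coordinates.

Using the shoelace formula, 2A = |((-29)·26 − (-28)·(-30)) + ((-28)·41 − 8·26) + (8·3 − 5·41) + (5·(-21) − (-3)·3) + ((-3)·(-20) − (-15)·(-21)) + ((-15)·(-30) − (-29)·(-20))| = 3612, so the area is 1806.
The number of boundary lattice points is Σ gcd(|Δx|,|Δy|) = gcd(1,56) + gcd(36,15) + gcd(3,38) + gcd(8,24) + gcd(12,1) + gcd(14,10) = 1+3+1+8+1+2 = 16.
By Pick's theorem A = I + B/2 − 1, so I = 1806 − 16/2 + 1 = 1799.

1799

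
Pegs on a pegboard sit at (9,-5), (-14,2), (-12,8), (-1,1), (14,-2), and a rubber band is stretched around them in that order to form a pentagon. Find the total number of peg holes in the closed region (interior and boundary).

The shoelace formula gives twice the area as |(9·2 − (-14)·(-5)) + ((-14)·8 − (-12)·2) + ((-12)·1 − (-1)·8) + ((-1)·(-2) − 14·1) + (14·(-5) − 9·(-2))| = 208, so the area is 104.
Summing gcd(|Δx|,|Δy|) over the edges gives the boundary count: gcd(23,7) + gcd(2,6) + gcd(11,7) + gcd(15,3) + gcd(5,3) = 1+2+1+3+1 = 8.
Pick's theorem gives I = A − B/2 + 1 = 104 − 8/2 + 1 = 101, so the closed region contains I + B = 101 + 8 = 109 lattice points.

109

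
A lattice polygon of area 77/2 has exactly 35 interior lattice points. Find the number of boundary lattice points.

9

Pick's theorem gives A = I + B/2 − 1, so B = 2(A − I + 1) = 2(77/2 − 35 + 1) = 9.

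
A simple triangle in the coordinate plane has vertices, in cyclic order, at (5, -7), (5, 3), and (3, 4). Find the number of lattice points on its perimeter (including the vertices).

12

Summing gcd(|Δx|,|Δy|) over the edges gives the boundary count: gcd(0,10) + gcd(2,1) + gcd(2,11) = 10+1+1 = 12.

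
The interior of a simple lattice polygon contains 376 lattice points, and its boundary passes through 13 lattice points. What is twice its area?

763

By Pick's theorem, A = I + B/2 − 1 = 376 + 13/2 − 1 = 763/2.
Hence 2A = 763.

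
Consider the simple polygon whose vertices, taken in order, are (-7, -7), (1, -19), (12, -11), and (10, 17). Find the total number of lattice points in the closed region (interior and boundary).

365

The shoelace formula gives twice the area as |[(-7)·(-19) − 1·(-7)] + [1·(-11) − 12·(-19)] + [12·17 − 10·(-11)] + [10·(-7) − (-7)·17]| = 720, so the area is 360.
Summing gcd(|Δx|,|Δy|) over the edges gives the boundary count: gcd(8,12) + gcd(11,8) + gcd(2,28) + gcd(17,24) = 4+1+2+1 = 8.
Pick's theorem gives I = A − B/2 + 1 = 360 − 8/2 + 1 = 357, so the closed region contains I + B = 357 + 8 = 365 lattice points.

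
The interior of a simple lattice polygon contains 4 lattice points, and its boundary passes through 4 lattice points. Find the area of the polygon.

5

By Pick's theorem, A = I + B/2 − 1 = 4 + 4/2 − 1 = 5.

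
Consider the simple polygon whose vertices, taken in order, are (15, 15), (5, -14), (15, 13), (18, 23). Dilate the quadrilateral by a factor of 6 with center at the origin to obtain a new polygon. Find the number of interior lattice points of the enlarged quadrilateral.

457

Using the shoelace formula, 2A = |[15·(-14) − 5·15] + [5·13 − 15·(-14)] + [15·23 − 18·13] + [18·15 − 15·23]| = 26, so the area is 13.
The number of boundary lattice points is Σ gcd(|Δx|,|Δy|) = gcd(10,29) + gcd(10,27) + gcd(3,10) + gcd(3,8) = 1+1+1+1 = 4.
Scaling by 6 multiplies the area by 6² = 36 (so the new area is 468) and multiplies the boundary lattice-point count by 6, giving 24.
By Pick's theorem, the interior count of the dilated polygon is 468 − 24/2 + 1 = 457.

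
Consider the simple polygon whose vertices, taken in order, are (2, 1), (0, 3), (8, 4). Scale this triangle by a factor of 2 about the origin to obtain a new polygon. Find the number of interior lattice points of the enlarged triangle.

31

The shoelace formula gives twice the area as |[2·3 − 0·1] + [0·4 − 8·3] + [8·1 − 2·4]| = 18, so the area is 9.
The number of boundary lattice points is Σ gcd(|Δx|,|Δy|) = gcd(2,2) + gcd(8,1) + gcd(6,3) = 2+1+3 = 6.
Scaling by 2 multiplies the area by 2² = 4 (so the new area is 36) and multiplies the boundary lattice-point count by 2, giving 12.
By Pick's theorem, the interior count of the dilated polygon is 36 − 12/2 + 1 = 31.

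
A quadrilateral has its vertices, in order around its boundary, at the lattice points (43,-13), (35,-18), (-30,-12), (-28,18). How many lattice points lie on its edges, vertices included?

5

Along each edge there are gcd(|Δx|,|Δy|)+1 lattice points, so counting each shared vertex once the boundary has gcd(8,5) + gcd(65,6) + gcd(2,30) + gcd(71,31) = 1+1+2+1 = 5.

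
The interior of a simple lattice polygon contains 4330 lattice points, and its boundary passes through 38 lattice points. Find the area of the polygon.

By Pick's theorem, A = I + B/2 − 1 = 4330 + 38/2 − 1 = 4348.

4348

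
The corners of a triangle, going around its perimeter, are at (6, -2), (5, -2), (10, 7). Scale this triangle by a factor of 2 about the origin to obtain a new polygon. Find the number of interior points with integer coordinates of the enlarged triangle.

16

By the shoelace formula, twice the signed area is |[6·(-2) − 5·(-2)] + [5·7 − 10·(-2)] + [10·(-2) − 6·7]| = 9, so the area is 4.5.
Summing gcd(|Δx|,|Δy|) over the edges gives the boundary count: gcd(1,0) + gcd(5,9) + gcd(4,9) = 1+1+1 = 3.
Scaling by 2 multiplies the area by 2² = 4 (so the new area is 18) and multiplies the boundary lattice-point count by 2, giving 6.
By Pick's theorem, the interior count of the dilated polygon is 18 − 6/2 + 1 = 16.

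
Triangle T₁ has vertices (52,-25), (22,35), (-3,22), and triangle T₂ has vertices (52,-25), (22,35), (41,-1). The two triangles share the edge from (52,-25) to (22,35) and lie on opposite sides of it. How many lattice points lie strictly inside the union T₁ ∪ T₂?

974

The union is the simple quadrilateral with vertices (52,-25), (-3,22), (22,35), (41,-1) in order.
Using the shoelace formula, 2A = |[52·22 − (-3)·(-25)] + [(-3)·35 − 22·22] + [22·(-1) − 41·35] + [41·(-25) − 52·(-1)]| = 1950, so the area is 975.
Summing gcd(|Δx|,|Δy|) over the edges gives the boundary count: gcd(55,47) + gcd(25,13) + gcd(19,36) + gcd(11,24) = 1+1+1+1 = 4.
By Pick's theorem I = A − B/2 + 1 = 975 − 4/2 + 1 = 974.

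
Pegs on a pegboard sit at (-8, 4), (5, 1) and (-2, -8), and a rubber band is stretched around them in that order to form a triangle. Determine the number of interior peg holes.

66

The shoelace formula gives twice the area as |((-8)·1 − 5·4) + (5·(-8) − (-2)·1) + ((-2)·4 − (-8)·(-8))| = 138, so the area is 69.
Along each edge there are gcd(|Δx|,|Δy|)+1 lattice points, so counting each shared vertex once the boundary has gcd(13,3) + gcd(7,9) + gcd(6,12) = 1+1+6 = 8.
Pick's theorem gives I = A − B/2 + 1 = 69 − 8/2 + 1 = 66.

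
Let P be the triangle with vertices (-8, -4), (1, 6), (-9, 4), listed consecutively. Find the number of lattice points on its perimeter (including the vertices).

Along each edge there are gcd(|Δx|,|Δy|)+1 lattice points, so counting each shared vertex once the boundary has gcd(9,10) + gcd(10,2) + gcd(1,8) = 1+2+1 = 4.

4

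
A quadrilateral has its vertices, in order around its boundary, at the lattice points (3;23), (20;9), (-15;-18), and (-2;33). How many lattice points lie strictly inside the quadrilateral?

664

Using the shoelace formula, 2A = |(3·9 − 20·23) + (20·(-18) − (-15)·9) + ((-15)·33 − (-2)·(-18)) + ((-2)·23 − 3·33)| = 1334, so the area is 667.
The number of boundary lattice points is Σ gcd(|Δx|,|Δy|) = gcd(17,14) + gcd(35,27) + gcd(13,51) + gcd(5,10) = 1+1+1+5 = 8.
Pick's theorem gives I = A − B/2 + 1 = 667 − 8/2 + 1 = 664.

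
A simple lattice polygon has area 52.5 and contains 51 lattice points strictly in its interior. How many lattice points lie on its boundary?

5

Pick's theorem gives A = I + B/2 − 1, so B = 2(A − I + 1) = 2(52.5 − 51 + 1) = 5.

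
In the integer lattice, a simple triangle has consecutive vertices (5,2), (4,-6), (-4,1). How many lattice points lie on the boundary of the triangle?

3

Along each edge there are gcd(|Δx|,|Δy|)+1 lattice points, so counting each shared vertex once the boundary has gcd(1,8) + gcd(8,7) + gcd(9,1) = 1+1+1 = 3.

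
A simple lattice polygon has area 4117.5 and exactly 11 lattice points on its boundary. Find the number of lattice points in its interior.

4113

Pick's theorem A = I + B/2 − 1 rearranges to I = A − B/2 + 1 = 4117.5 − 11/2 + 1 = 4113.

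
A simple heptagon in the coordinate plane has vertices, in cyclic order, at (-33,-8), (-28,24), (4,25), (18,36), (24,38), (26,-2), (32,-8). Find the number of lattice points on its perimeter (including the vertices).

Summing gcd(|Δx|,|Δy|) over the edges gives the boundary count: gcd(5,32) + gcd(32,1) + gcd(14,11) + gcd(6,2) + gcd(2,40) + gcd(6,6) + gcd(65,0) = 1+1+1+2+2+6+65 = 78.

78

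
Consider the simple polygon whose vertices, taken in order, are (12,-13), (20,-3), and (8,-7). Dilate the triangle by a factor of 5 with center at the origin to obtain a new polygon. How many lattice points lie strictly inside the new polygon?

1081

Using the shoelace formula, 2A = |[12·(-3) − 20·(-13)] + [20·(-7) − 8·(-3)] + [8·(-13) − 12·(-7)]| = 88, so the area is 44.
Along each edge there are gcd(|Δx|,|Δy|)+1 lattice points, so counting each shared vertex once the boundary has gcd(8,10) + gcd(12,4) + gcd(4,6) = 2+4+2 = 8.
Scaling by 5 multiplies the area by 5² = 25 (so the new area is 1100) and multiplies the boundary lattice-point count by 5, giving 40.
By Pick's theorem, the interior count of the dilated polygon is 1100 − 40/2 + 1 = 1081.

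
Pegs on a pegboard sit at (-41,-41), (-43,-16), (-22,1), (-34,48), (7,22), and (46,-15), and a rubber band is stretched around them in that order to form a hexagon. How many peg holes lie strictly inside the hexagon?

3611

By the shoelace formula, twice the signed area is |((-41)·(-16) − (-43)·(-41)) + ((-43)·1 − (-22)·(-16)) + ((-22)·48 − (-34)·1) + ((-34)·22 − 7·48) + (7·(-15) − 46·22) + (46·(-41) − (-41)·(-15))| = 7226, so the area is 3613.
The number of boundary lattice points is Σ gcd(|Δx|,|Δy|) = gcd(2,25) + gcd(21,17) + gcd(12,47) + gcd(41,26) + gcd(39,37) + gcd(87,26) = 1+1+1+1+1+1 = 6.
Pick's theorem gives I = A − B/2 + 1 = 3613 − 6/2 + 1 = 3611.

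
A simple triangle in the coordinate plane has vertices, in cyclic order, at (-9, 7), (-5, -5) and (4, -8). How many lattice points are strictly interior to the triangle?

45

By the shoelace formula, twice the signed area is |[(-9)·(-5) − (-5)·7] + [(-5)·(-8) − 4·(-5)] + [4·7 − (-9)·(-8)]| = 96, so the area is 48.
The number of boundary lattice points is Σ gcd(|Δx|,|Δy|) = gcd(4,12) + gcd(9,3) + gcd(13,15) = 4+3+1 = 8.
Pick's theorem gives I = A − B/2 + 1 = 48 − 8/2 + 1 = 45.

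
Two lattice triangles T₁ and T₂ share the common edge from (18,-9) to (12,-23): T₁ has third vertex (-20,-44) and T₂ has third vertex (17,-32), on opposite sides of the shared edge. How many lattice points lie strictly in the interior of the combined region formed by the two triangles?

222

The union is the simple quadrilateral with vertices (18,-9), (-20,-44), (12,-23), (17,-32) in order.
By the shoelace formula, twice the signed area is |(18·(-44) − (-20)·(-9)) + ((-20)·(-23) − 12·(-44)) + (12·(-32) − 17·(-23)) + (17·(-9) − 18·(-32))| = 446, so the area is 223.
Along each edge there are gcd(|Δx|,|Δy|)+1 lattice points, so counting each shared vertex once the boundary has gcd(38,35) + gcd(32,21) + gcd(5,9) + gcd(1,23) = 1+1+1+1 = 4.
By Pick's theorem I = A − B/2 + 1 = 223 − 4/2 + 1 = 222.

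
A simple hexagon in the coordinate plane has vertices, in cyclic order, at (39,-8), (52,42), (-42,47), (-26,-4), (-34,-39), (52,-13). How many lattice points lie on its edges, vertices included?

Along each edge there are gcd(|Δx|,|Δy|)+1 lattice points, so counting each shared vertex once the boundary has gcd(13,50) + gcd(94,5) + gcd(16,51) + gcd(8,35) + gcd(86,26) + gcd(13,5) = 1+1+1+1+2+1 = 7.

7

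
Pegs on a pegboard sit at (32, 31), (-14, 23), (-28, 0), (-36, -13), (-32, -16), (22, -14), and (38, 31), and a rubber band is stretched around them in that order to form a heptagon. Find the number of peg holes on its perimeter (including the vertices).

14

Along each edge there are gcd(|Δx|,|Δy|)+1 lattice points, so counting each shared vertex once the boundary has gcd(46,8) + gcd(14,23) + gcd(8,13) + gcd(4,3) + gcd(54,2) + gcd(16,45) + gcd(6,0) = 2+1+1+1+2+1+6 = 14.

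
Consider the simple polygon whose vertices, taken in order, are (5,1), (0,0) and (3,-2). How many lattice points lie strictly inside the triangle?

6

The shoelace formula gives twice the area as |(5·0 − 0·1) + (0·(-2) − 3·0) + (3·1 − 5·(-2))| = 13, so the area is 6.5.
The number of boundary lattice points is Σ gcd(|Δx|,|Δy|) = gcd(5,1) + gcd(3,2) + gcd(2,3) = 1+1+1 = 3.
By Pick's theorem A = I + B/2 − 1, so I = 6.5 − 3/2 + 1 = 6.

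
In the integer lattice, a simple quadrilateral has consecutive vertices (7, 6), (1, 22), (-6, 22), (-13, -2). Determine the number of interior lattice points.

Using the shoelace formula, 2A = |[7·22 − 1·6] + [1·22 − (-6)·22] + [(-6)·(-2) − (-13)·22] + [(-13)·6 − 7·(-2)]| = 536, so the area is 268.
Along each edge there are gcd(|Δx|,|Δy|)+1 lattice points, so counting each shared vertex once the boundary has gcd(6,16) + gcd(7,0) + gcd(7,24) + gcd(20,8) = 2+7+1+4 = 14.
By Pick's theorem A = I + B/2 − 1, so I = 268 − 14/2 + 1 = 262.

262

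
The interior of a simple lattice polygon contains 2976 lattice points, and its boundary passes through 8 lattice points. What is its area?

Pick's theorem states A = I + B/2 − 1, so A = 2976 + 8/2 − 1 = 2979.

2979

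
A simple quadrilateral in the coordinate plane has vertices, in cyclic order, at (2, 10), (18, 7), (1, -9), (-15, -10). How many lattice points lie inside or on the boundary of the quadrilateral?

Using the shoelace formula, 2A = |(2·7 − 18·10) + (18·(-9) − 1·7) + (1·(-10) − (-15)·(-9)) + ((-15)·10 − 2·(-10))| = 610, so the area is 305.
Along each edge there are gcd(|Δx|,|Δy|)+1 lattice points, so counting each shared vertex once the boundary has gcd(16,3) + gcd(17,16) + gcd(16,1) + gcd(17,20) = 1+1+1+1 = 4.
Pick's theorem gives I = A − B/2 + 1 = 305 − 4/2 + 1 = 304, so the closed region contains I + B = 304 + 4 = 308 lattice points.

308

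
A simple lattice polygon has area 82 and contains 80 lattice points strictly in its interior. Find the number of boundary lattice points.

Pick's theorem gives A = I + B/2 − 1, so B = 2(A − I + 1) = 2(82 − 80 + 1) = 6.

6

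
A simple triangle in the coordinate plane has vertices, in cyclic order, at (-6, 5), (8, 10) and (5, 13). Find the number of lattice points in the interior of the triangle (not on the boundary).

27

Using the shoelace formula, 2A = |[(-6)·10 − 8·5] + [8·13 − 5·10] + [5·5 − (-6)·13]| = 57, so the area is 57/2.
Along each edge there are gcd(|Δx|,|Δy|)+1 lattice points, so counting each shared vertex once the boundary has gcd(14,5) + gcd(3,3) + gcd(11,8) = 1+3+1 = 5.
By Pick's theorem A = I + B/2 − 1, so I = 57/2 − 5/2 + 1 = 27.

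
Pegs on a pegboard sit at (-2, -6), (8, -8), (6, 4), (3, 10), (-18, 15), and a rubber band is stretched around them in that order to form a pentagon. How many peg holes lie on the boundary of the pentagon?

9

The number of boundary lattice points is Σ gcd(|Δx|,|Δy|) = gcd(10,2) + gcd(2,12) + gcd(3,6) + gcd(21,5) + gcd(16,21) = 2+2+3+1+1 = 9.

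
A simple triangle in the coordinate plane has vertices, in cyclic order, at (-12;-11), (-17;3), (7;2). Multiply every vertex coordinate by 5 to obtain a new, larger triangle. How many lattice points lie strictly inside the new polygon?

Using the shoelace formula, 2A = |((-12)·3 − (-17)·(-11)) + ((-17)·2 − 7·3) + (7·(-11) − (-12)·2)| = 331, so the area is 165.5.
Along each edge there are gcd(|Δx|,|Δy|)+1 lattice points, so counting each shared vertex once the boundary has gcd(5,14) + gcd(24,1) + gcd(19,13) = 1+1+1 = 3.
Scaling by 5 multiplies the area by 5² = 25 (so the new area is 8275/2) and multiplies the boundary lattice-point count by 5, giving 15.
By Pick's theorem, the interior count of the dilated polygon is 8275/2 − 15/2 + 1 = 4131.

4131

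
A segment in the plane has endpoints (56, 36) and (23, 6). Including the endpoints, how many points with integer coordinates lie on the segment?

The number of lattice points on a segment between lattice points is gcd(|Δx|,|Δy|) + 1 = gcd(33,30) + 1 = 3 + 1 = 4.

4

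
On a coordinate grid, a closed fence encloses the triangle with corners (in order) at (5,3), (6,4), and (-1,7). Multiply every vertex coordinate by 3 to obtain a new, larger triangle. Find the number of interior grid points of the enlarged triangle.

The shoelace formula gives twice the area as |[5·4 − 6·3] + [6·7 − (-1)·4] + [(-1)·3 − 5·7]| = 10, so the area is 5.
The number of boundary lattice points is Σ gcd(|Δx|,|Δy|) = gcd(1,1) + gcd(7,3) + gcd(6,4) = 1+1+2 = 4.
Scaling by 3 multiplies the area by 3² = 9 (so the new area is 45) and multiplies the boundary lattice-point count by 3, giving 12.
By Pick's theorem, the interior count of the dilated polygon is 45 − 12/2 + 1 = 40.

40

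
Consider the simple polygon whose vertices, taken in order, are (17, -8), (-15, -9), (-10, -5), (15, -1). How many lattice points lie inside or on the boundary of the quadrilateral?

156

By the shoelace formula, twice the signed area is |[17·(-9) − (-15)·(-8)] + [(-15)·(-5) − (-10)·(-9)] + [(-10)·(-1) − 15·(-5)] + [15·(-8) − 17·(-1)]| = 306, so the area is 153.
Along each edge there are gcd(|Δx|,|Δy|)+1 lattice points, so counting each shared vertex once the boundary has gcd(32,1) + gcd(5,4) + gcd(25,4) + gcd(2,7) = 1+1+1+1 = 4.
Pick's theorem gives I = A − B/2 + 1 = 153 − 4/2 + 1 = 152, so the closed region contains I + B = 152 + 4 = 156 lattice points.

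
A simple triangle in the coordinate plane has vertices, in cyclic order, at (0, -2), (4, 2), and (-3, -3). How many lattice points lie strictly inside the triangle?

2

By the shoelace formula, twice the signed area is |[0·2 − 4·(-2)] + [4·(-3) − (-3)·2] + [(-3)·(-2) − 0·(-3)]| = 8, so the area is 4.
Summing gcd(|Δx|,|Δy|) over the edges gives the boundary count: gcd(4,4) + gcd(7,5) + gcd(3,1) = 4+1+1 = 6.
By Pick's theorem A = I + B/2 − 1, so I = 4 − 6/2 + 1 = 2.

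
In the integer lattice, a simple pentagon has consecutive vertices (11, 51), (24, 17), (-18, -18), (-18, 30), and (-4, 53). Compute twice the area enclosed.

3648

By the shoelace formula, twice the signed area is |(11·17 − 24·51) + (24·(-18) − (-18)·17) + ((-18)·30 − (-18)·(-18)) + ((-18)·53 − (-4)·30) + ((-4)·51 − 11·53)| = 3648, so the area is 1824.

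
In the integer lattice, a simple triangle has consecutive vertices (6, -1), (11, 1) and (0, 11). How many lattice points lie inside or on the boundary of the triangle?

Using the shoelace formula, 2A = |[6·1 − 11·(-1)] + [11·11 − 0·1] + [0·(-1) − 6·11]| = 72, so the area is 36.
The number of boundary lattice points is Σ gcd(|Δx|,|Δy|) = gcd(5,2) + gcd(11,10) + gcd(6,12) = 1+1+6 = 8.
Pick's theorem gives I = A − B/2 + 1 = 36 − 8/2 + 1 = 33, so the closed region contains I + B = 33 + 8 = 41 lattice points.

41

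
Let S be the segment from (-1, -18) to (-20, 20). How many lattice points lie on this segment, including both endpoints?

20

The number of lattice points on a segment between lattice points is gcd(|Δx|,|Δy|) + 1 = gcd(19,38) + 1 = 19 + 1 = 20.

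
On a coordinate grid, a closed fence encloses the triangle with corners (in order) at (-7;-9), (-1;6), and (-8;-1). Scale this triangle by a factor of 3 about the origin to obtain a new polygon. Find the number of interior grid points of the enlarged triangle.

By the shoelace formula, twice the signed area is |((-7)·6 − (-1)·(-9)) + ((-1)·(-1) − (-8)·6) + ((-8)·(-9) − (-7)·(-1))| = 63, so the area is 31.5.
Summing gcd(|Δx|,|Δy|) over the edges gives the boundary count: gcd(6,15) + gcd(7,7) + gcd(1,8) = 3+7+1 = 11.
Scaling by 3 multiplies the area by 3² = 9 (so the new area is 283.5) and multiplies the boundary lattice-point count by 3, giving 33.
By Pick's theorem, the interior count of the dilated polygon is 283.5 − 33/2 + 1 = 268.

268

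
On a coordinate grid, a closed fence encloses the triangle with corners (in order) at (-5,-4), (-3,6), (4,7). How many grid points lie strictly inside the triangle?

33

By the shoelace formula, twice the signed area is |[(-5)·6 − (-3)·(-4)] + [(-3)·7 − 4·6] + [4·(-4) − (-5)·7]| = 68, so the area is 34.
Summing gcd(|Δx|,|Δy|) over the edges gives the boundary count: gcd(2,10) + gcd(7,1) + gcd(9,11) = 2+1+1 = 4.
Pick's theorem gives I = A − B/2 + 1 = 34 − 4/2 + 1 = 33.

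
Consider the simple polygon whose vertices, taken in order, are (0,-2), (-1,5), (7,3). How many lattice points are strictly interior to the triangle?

26

By the shoelace formula, twice the signed area is |[0·5 − (-1)·(-2)] + [(-1)·3 − 7·5] + [7·(-2) − 0·3]| = 54, so the area is 27.
Summing gcd(|Δx|,|Δy|) over the edges gives the boundary count: gcd(1,7) + gcd(8,2) + gcd(7,5) = 1+2+1 = 4.
By Pick's theorem A = I + B/2 − 1, so I = 27 − 4/2 + 1 = 26.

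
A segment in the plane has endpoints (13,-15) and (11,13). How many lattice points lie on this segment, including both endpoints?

The number of lattice points on a segment between lattice points is gcd(|Δx|,|Δy|) + 1 = gcd(2,28) + 1 = 2 + 1 = 3.

3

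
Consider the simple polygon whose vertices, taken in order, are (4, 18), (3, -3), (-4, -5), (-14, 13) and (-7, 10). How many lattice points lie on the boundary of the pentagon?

Summing gcd(|Δx|,|Δy|) over the edges gives the boundary count: gcd(1,21) + gcd(7,2) + gcd(10,18) + gcd(7,3) + gcd(11,8) = 1+1+2+1+1 = 6.

6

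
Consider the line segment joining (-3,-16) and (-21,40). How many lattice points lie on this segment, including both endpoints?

3

The number of lattice points on a segment between lattice points is gcd(|Δx|,|Δy|) + 1 = gcd(18,56) + 1 = 2 + 1 = 3.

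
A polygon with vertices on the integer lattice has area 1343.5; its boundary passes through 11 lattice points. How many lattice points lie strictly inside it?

From Pick's theorem, I = A − B/2 + 1 = 1343.5 − 11/2 + 1 = 1339.

1339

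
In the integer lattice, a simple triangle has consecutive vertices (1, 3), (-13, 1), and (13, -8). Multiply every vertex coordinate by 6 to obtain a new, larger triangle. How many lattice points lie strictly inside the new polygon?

Using the shoelace formula, 2A = |(1·1 − (-13)·3) + ((-13)·(-8) − 13·1) + (13·3 − 1·(-8))| = 178, so the area is 89.
Along each edge there are gcd(|Δx|,|Δy|)+1 lattice points, so counting each shared vertex once the boundary has gcd(14,2) + gcd(26,9) + gcd(12,11) = 2+1+1 = 4.
Scaling by 6 multiplies the area by 6² = 36 (so the new area is 3204) and multiplies the boundary lattice-point count by 6, giving 24.
By Pick's theorem, the interior count of the dilated polygon is 3204 − 24/2 + 1 = 3193.

3193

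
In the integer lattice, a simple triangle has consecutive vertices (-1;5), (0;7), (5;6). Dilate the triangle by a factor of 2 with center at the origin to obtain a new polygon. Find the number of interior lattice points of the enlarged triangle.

Using the shoelace formula, 2A = |((-1)·7 − 0·5) + (0·6 − 5·7) + (5·5 − (-1)·6)| = 11, so the area is 5.5.
Along each edge there are gcd(|Δx|,|Δy|)+1 lattice points, so counting each shared vertex once the boundary has gcd(1,2) + gcd(5,1) + gcd(6,1) = 1+1+1 = 3.
Scaling by 2 multiplies the area by 2² = 4 (so the new area is 22) and multiplies the boundary lattice-point count by 2, giving 6.
By Pick's theorem, the interior count of the dilated polygon is 22 − 6/2 + 1 = 20.

20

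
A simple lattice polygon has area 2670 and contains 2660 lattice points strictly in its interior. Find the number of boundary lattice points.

22

Pick's theorem gives A = I + B/2 − 1, so B = 2(A − I + 1) = 2(2670 − 2660 + 1) = 22.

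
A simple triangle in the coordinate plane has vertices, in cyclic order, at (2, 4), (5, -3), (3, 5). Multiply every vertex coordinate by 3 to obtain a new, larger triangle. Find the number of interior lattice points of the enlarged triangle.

40

Using the shoelace formula, 2A = |[2·(-3) − 5·4] + [5·5 − 3·(-3)] + [3·4 − 2·5]| = 10, so the area is 5.
Summing gcd(|Δx|,|Δy|) over the edges gives the boundary count: gcd(3,7) + gcd(2,8) + gcd(1,1) = 1+2+1 = 4.
Scaling by 3 multiplies the area by 3² = 9 (so the new area is 45) and multiplies the boundary lattice-point count by 3, giving 12.
By Pick's theorem, the interior count of the dilated polygon is 45 − 12/2 + 1 = 40.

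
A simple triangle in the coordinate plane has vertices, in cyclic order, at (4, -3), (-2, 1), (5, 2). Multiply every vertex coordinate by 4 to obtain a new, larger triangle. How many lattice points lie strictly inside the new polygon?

Using the shoelace formula, 2A = |[4·1 − (-2)·(-3)] + [(-2)·2 − 5·1] + [5·(-3) − 4·2]| = 34, so the area is 17.
The number of boundary lattice points is Σ gcd(|Δx|,|Δy|) = gcd(6,4) + gcd(7,1) + gcd(1,5) = 2+1+1 = 4.
Scaling by 4 multiplies the area by 4² = 16 (so the new area is 272) and multiplies the boundary lattice-point count by 4, giving 16.
By Pick's theorem, the interior count of the dilated polygon is 272 − 16/2 + 1 = 265.

265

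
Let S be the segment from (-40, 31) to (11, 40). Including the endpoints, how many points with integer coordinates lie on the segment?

4

The number of lattice points on a segment between lattice points is gcd(|Δx|,|Δy|) + 1 = gcd(51,9) + 1 = 3 + 1 = 4.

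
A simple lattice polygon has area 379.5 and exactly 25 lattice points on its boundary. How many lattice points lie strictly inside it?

Pick's theorem A = I + B/2 − 1 rearranges to I = A − B/2 + 1 = 379.5 − 25/2 + 1 = 368.

368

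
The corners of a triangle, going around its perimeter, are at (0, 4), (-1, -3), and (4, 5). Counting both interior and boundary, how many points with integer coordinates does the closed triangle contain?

16

By the shoelace formula, twice the signed area is |[0·(-3) − (-1)·4] + [(-1)·5 − 4·(-3)] + [4·4 − 0·5]| = 27, so the area is 27/2.
Along each edge there are gcd(|Δx|,|Δy|)+1 lattice points, so counting each shared vertex once the boundary has gcd(1,7) + gcd(5,8) + gcd(4,1) = 1+1+1 = 3.
Pick's theorem gives I = A − B/2 + 1 = 27/2 − 3/2 + 1 = 13, so the closed region contains I + B = 13 + 3 = 16 lattice points.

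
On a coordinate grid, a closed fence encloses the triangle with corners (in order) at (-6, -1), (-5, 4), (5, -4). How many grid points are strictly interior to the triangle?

By the shoelace formula, twice the signed area is |[(-6)·4 − (-5)·(-1)] + [(-5)·(-4) − 5·4] + [5·(-1) − (-6)·(-4)]| = 58, so the area is 29.
The number of boundary lattice points is Σ gcd(|Δx|,|Δy|) = gcd(1,5) + gcd(10,8) + gcd(11,3) = 1+2+1 = 4.
Pick's theorem gives I = A − B/2 + 1 = 29 − 4/2 + 1 = 28.

28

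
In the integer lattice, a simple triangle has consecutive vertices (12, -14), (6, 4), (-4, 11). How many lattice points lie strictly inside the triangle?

Using the shoelace formula, 2A = |[12·4 − 6·(-14)] + [6·11 − (-4)·4] + [(-4)·(-14) − 12·11]| = 138, so the area is 69.
The number of boundary lattice points is Σ gcd(|Δx|,|Δy|) = gcd(6,18) + gcd(10,7) + gcd(16,25) = 6+1+1 = 8.
By Pick's theorem A = I + B/2 − 1, so I = 69 − 8/2 + 1 = 66.

66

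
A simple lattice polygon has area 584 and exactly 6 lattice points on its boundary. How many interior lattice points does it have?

Pick's theorem A = I + B/2 − 1 rearranges to I = A − B/2 + 1 = 584 − 6/2 + 1 = 582.

582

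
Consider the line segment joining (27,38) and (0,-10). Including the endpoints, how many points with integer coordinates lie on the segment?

The number of lattice points on a segment between lattice points is gcd(|Δx|,|Δy|) + 1 = gcd(27,48) + 1 = 3 + 1 = 4.

4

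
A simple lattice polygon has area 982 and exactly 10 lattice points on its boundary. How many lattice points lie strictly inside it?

Pick's theorem A = I + B/2 − 1 rearranges to I = A − B/2 + 1 = 982 − 10/2 + 1 = 978.

978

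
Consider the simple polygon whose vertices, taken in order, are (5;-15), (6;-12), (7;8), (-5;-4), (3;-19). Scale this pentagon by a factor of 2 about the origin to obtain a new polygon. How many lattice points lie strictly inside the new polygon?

Using the shoelace formula, 2A = |[5·(-12) − 6·(-15)] + [6·8 − 7·(-12)] + [7·(-4) − (-5)·8] + [(-5)·(-19) − 3·(-4)] + [3·(-15) − 5·(-19)]| = 331, so the area is 165.5.
Summing gcd(|Δx|,|Δy|) over the edges gives the boundary count: gcd(1,3) + gcd(1,20) + gcd(12,12) + gcd(8,15) + gcd(2,4) = 1+1+12+1+2 = 17.
Scaling by 2 multiplies the area by 2² = 4 (so the new area is 662) and multiplies the boundary lattice-point count by 2, giving 34.
By Pick's theorem, the interior count of the dilated polygon is 662 − 34/2 + 1 = 646.

646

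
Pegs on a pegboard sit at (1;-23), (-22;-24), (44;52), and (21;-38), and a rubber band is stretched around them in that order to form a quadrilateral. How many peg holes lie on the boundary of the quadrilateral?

9

The number of boundary lattice points is Σ gcd(|Δx|,|Δy|) = gcd(23,1) + gcd(66,76) + gcd(23,90) + gcd(20,15) = 1+2+1+5 = 9.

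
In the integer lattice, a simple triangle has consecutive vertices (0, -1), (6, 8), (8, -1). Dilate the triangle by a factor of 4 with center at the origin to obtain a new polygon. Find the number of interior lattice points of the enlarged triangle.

Using the shoelace formula, 2A = |(0·8 − 6·(-1)) + (6·(-1) − 8·8) + (8·(-1) − 0·(-1))| = 72, so the area is 36.
Summing gcd(|Δx|,|Δy|) over the edges gives the boundary count: gcd(6,9) + gcd(2,9) + gcd(8,0) = 3+1+8 = 12.
Scaling by 4 multiplies the area by 4² = 16 (so the new area is 576) and multiplies the boundary lattice-point count by 4, giving 48.
By Pick's theorem, the interior count of the dilated polygon is 576 − 48/2 + 1 = 553.

553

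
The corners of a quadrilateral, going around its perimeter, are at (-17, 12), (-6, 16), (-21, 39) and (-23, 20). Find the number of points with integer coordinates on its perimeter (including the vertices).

Summing gcd(|Δx|,|Δy|) over the edges gives the boundary count: gcd(11,4) + gcd(15,23) + gcd(2,19) + gcd(6,8) = 1+1+1+2 = 5.

5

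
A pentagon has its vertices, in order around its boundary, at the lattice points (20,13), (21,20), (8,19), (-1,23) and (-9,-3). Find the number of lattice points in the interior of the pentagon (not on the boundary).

359

Using the shoelace formula, 2A = |[20·20 − 21·13] + [21·19 − 8·20] + [8·23 − (-1)·19] + [(-1)·(-3) − (-9)·23] + [(-9)·13 − 20·(-3)]| = 722, so the area is 361.
Along each edge there are gcd(|Δx|,|Δy|)+1 lattice points, so counting each shared vertex once the boundary has gcd(1,7) + gcd(13,1) + gcd(9,4) + gcd(8,26) + gcd(29,16) = 1+1+1+2+1 = 6.
Pick's theorem gives I = A − B/2 + 1 = 361 − 6/2 + 1 = 359.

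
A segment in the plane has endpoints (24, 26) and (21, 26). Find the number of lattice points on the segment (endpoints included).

4

The number of lattice points on a segment between lattice points is gcd(|Δx|,|Δy|) + 1 = gcd(3,0) + 1 = 3 + 1 = 4.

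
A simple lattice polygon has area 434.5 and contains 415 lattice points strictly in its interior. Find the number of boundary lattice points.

41

Pick's theorem gives A = I + B/2 − 1, so B = 2(A − I + 1) = 2(434.5 − 415 + 1) = 41.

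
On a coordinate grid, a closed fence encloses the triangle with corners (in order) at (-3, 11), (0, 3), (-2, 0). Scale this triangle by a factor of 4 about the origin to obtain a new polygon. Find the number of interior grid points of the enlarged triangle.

195

The shoelace formula gives twice the area as |((-3)·3 − 0·11) + (0·0 − (-2)·3) + ((-2)·11 − (-3)·0)| = 25, so the area is 12.5.
Along each edge there are gcd(|Δx|,|Δy|)+1 lattice points, so counting each shared vertex once the boundary has gcd(3,8) + gcd(2,3) + gcd(1,11) = 1+1+1 = 3.
Scaling by 4 multiplies the area by 4² = 16 (so the new area is 200) and multiplies the boundary lattice-point count by 4, giving 12.
By Pick's theorem, the interior count of the dilated polygon is 200 − 12/2 + 1 = 195.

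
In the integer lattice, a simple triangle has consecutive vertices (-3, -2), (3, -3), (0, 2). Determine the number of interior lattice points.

The shoelace formula gives twice the area as |((-3)·(-3) − 3·(-2)) + (3·2 − 0·(-3)) + (0·(-2) − (-3)·2)| = 27, so the area is 13.5.
The number of boundary lattice points is Σ gcd(|Δx|,|Δy|) = gcd(6,1) + gcd(3,5) + gcd(3,4) = 1+1+1 = 3.
By Pick's theorem A = I + B/2 − 1, so I = 13.5 − 3/2 + 1 = 13.

13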